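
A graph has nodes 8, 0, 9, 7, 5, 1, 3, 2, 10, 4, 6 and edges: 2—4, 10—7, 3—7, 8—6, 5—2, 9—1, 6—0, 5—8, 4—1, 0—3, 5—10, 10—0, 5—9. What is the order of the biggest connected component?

11

Starting from 0 we can reach 0, 1, 2, 3, 4, 5, 6, 7, 8, 9, 10. That is one component of size 11.
The largest has 11 vertices.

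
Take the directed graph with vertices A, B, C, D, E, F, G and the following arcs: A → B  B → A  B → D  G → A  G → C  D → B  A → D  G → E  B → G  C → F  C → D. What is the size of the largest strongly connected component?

{A, B, C, D, G} are all mutually reachable — one SCC of size 5.
{F} is an SCC by itself.
{E} is an SCC by itself.
The largest has 5 vertices.

5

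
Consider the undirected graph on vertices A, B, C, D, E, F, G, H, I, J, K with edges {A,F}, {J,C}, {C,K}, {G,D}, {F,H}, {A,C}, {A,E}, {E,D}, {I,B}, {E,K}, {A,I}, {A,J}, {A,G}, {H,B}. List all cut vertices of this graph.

A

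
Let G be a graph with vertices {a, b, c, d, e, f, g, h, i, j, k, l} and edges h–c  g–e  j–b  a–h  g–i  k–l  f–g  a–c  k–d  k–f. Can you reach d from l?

Yes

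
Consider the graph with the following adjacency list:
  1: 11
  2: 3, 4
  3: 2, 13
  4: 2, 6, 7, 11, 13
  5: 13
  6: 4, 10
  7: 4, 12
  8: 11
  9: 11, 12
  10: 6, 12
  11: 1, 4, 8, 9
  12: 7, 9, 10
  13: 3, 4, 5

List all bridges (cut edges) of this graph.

1-11, 11-8, 13-5

The edges on the cycle 4-7-12-10-6-4 are not bridges since each lies on that cycle.
But removing 11-8 disconnects 11 from 8; removing 13-5 disconnects 13 from 5; removing 1-11 disconnects 1 from 11 — these are bridges.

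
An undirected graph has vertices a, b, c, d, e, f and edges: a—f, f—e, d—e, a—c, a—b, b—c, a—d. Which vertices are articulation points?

Removing a increases the component count from 1 to 2, so a is a cut vertex.
By contrast removing f leaves 1 component; it is not a cut vertex. No other vertex is a cut vertex either.

a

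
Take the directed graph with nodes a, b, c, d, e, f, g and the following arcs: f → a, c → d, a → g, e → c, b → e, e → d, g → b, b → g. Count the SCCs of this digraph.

6

{b, g} are all mutually reachable — one SCC of size 2.
{f} is an SCC by itself.
{e} is an SCC by itself.
{c} is an SCC by itself.
{d} is an SCC by itself.
(and 1 more singleton SCC)
That gives 6 strongly connected components.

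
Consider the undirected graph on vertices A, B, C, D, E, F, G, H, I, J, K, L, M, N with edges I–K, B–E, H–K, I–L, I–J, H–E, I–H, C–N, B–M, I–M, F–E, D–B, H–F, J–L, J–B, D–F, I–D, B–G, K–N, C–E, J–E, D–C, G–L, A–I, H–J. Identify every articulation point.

Removing I increases the component count from 1 to 2, so I is a cut vertex.
By contrast removing K leaves 1 component; it is not a cut vertex. No other vertex is a cut vertex either.

I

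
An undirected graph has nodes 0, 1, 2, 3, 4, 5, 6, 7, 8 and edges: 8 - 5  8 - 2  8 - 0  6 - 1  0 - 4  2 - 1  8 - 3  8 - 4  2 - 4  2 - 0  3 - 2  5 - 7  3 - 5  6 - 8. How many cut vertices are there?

1

Removing 5 increases the component count from 1 to 2, so 5 is a cut vertex.
By contrast removing 1 leaves 1 component; it is not a cut vertex. No other vertex is a cut vertex either.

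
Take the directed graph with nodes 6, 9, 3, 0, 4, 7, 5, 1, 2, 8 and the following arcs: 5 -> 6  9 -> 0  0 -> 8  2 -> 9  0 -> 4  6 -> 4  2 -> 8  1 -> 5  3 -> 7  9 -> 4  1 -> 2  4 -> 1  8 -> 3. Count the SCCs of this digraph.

4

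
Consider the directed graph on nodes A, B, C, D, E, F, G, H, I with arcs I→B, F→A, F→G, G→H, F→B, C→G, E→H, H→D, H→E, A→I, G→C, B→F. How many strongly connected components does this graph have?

4

{A, B, F, I} are all mutually reachable — one SCC of size 4.
{C, G} are all mutually reachable — one SCC of size 2.
{E, H} are all mutually reachable — one SCC of size 2.
{D} is an SCC by itself.
That gives 4 strongly connected components.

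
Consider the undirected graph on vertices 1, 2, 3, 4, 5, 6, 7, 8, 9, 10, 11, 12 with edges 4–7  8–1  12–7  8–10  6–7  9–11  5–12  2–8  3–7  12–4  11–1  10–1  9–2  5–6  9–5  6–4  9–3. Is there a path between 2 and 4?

Yes

From 2 we can reach 1, 2, 3, 4, 5, 6, 7, 8, 9, 10, 11, 12, which includes 4.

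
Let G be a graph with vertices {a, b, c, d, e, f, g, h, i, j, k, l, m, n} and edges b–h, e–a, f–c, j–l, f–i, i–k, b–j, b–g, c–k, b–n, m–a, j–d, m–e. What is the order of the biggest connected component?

Starting from a we can reach a, e, m. That is one component of size 3.
Starting from c we can reach c, f, i, k. That is one component of size 4.
Starting from b we can reach b, d, g, h, j, l, n. That is one component of size 7.
The largest has 7 vertices.

7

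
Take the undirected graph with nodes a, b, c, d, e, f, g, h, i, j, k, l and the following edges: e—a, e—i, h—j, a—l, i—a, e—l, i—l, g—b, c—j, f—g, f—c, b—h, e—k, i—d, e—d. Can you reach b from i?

The component containing i is {a, d, e, i, k, l}, and b is not in it.

No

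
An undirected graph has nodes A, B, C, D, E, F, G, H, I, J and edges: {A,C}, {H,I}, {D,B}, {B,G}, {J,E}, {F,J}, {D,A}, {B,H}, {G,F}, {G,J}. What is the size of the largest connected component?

10

Starting from A we can reach A, B, C, D, E, F, G, H, I, J. That is one component of size 10.
The largest has 10 vertices.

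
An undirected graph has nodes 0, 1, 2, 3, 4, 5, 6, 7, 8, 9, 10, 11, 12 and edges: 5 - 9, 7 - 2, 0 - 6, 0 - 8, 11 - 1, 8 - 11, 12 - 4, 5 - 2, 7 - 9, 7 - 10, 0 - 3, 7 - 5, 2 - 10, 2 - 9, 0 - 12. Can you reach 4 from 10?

No

The component containing 10 is {2, 5, 7, 9, 10}, and 4 is not in it.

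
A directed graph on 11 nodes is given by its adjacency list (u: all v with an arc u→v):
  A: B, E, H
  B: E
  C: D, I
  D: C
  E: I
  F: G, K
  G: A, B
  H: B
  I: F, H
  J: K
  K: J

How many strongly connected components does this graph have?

3

{A, B, E, F, G, H, I} are all mutually reachable — one SCC of size 7.
{J, K} are all mutually reachable — one SCC of size 2.
{C, D} are all mutually reachable — one SCC of size 2.
That gives 3 strongly connected components.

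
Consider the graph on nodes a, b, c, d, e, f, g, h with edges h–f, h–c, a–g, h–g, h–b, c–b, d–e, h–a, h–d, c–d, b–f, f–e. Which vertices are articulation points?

h

Removing h increases the component count from 1 to 2, so h is a cut vertex.
By contrast removing f leaves 1 component; it is not a cut vertex. No other vertex is a cut vertex either.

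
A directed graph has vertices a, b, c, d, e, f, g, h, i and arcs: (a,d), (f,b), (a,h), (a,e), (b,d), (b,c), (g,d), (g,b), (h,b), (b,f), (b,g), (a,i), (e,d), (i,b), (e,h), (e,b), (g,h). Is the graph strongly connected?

No

There is no directed path from b to i, so the graph is not strongly connected.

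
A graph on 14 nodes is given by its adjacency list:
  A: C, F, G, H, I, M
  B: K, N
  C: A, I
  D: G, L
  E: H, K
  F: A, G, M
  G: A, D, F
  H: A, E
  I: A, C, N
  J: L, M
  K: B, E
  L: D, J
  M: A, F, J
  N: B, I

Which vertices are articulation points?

A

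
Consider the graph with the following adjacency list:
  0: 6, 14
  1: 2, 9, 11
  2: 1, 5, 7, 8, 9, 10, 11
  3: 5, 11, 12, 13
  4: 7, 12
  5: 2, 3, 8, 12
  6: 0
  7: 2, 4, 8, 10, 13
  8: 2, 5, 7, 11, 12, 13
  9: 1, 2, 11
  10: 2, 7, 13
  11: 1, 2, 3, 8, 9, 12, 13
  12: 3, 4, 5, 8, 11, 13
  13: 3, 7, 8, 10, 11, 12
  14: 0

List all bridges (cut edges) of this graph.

The edges on the cycle 2-8-12-3-11-1-9-2 are not bridges since each lies on that cycle.
But removing 0-14 disconnects 0 from 14; removing 6-0 disconnects 6 from 0 — these are bridges.

0-14, 0-6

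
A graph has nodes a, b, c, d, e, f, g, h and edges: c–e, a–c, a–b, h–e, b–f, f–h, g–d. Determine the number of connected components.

2

Starting from d we can reach d, g. That is one component of size 2.
Starting from a we can reach a, b, c, e, f, h. That is one component of size 6.
Total: 2 components.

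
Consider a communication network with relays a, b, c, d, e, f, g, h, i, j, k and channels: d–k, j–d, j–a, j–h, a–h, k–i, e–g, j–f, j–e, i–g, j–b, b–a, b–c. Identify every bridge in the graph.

The edges on the cycle j-d-k-i-g-e-j are not bridges since each lies on that cycle.
But removing j–f disconnects j from f; removing b–c disconnects b from c — these are bridges.

b-c, f-j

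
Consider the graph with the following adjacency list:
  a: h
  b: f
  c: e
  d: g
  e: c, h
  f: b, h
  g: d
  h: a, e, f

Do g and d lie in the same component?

From g we can reach d, g, which includes d.

Yes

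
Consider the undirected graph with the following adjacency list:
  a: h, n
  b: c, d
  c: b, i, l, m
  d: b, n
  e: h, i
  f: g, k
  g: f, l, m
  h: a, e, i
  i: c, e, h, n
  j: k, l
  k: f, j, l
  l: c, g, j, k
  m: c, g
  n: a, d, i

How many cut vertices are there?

Removing c increases the component count from 1 to 2, so c is a cut vertex.
By contrast removing l leaves 1 component; it is not a cut vertex. No other vertex is a cut vertex either.

1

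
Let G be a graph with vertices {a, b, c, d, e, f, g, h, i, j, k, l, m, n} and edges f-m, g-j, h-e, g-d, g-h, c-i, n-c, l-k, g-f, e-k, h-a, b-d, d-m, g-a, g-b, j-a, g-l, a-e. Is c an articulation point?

Yes

Deleting c raises the number of components from 2 to 3, so c is a cut vertex.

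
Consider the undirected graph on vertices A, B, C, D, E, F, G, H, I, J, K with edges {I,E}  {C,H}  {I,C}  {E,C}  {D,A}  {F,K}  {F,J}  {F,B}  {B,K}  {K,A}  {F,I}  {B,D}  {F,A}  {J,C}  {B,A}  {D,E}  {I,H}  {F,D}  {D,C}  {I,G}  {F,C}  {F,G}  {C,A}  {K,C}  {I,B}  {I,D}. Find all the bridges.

The edges on the cycle F-I-B-K-C-J-F are not bridges since each lies on that cycle.
Every edge lies on some cycle, so there are no bridges.

none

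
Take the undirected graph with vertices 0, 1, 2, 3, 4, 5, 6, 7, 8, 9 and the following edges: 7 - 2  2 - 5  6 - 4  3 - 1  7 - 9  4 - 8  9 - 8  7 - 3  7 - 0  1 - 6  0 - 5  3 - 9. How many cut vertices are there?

Removing 7 increases the component count from 1 to 2, so 7 is a cut vertex.
By contrast removing 8 leaves 1 component; it is not a cut vertex. No other vertex is a cut vertex either.

1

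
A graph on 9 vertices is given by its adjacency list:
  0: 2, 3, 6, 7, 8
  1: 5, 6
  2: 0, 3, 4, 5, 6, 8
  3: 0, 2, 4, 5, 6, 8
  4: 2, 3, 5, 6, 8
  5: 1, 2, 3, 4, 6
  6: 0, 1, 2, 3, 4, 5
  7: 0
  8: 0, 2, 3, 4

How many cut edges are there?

The edges on the cycle 0-6-2-8-3-0 are not bridges since each lies on that cycle.
But removing 7-0 disconnects 7 from 0 — this is a bridge.

1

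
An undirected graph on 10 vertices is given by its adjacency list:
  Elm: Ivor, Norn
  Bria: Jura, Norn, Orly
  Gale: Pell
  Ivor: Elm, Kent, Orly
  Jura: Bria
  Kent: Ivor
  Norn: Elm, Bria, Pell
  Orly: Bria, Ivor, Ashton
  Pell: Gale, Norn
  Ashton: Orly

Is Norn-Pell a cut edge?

Yes

Removing Norn-Pell leaves no path between Norn and Pell: the component count goes from 1 to 2. So it is a bridge.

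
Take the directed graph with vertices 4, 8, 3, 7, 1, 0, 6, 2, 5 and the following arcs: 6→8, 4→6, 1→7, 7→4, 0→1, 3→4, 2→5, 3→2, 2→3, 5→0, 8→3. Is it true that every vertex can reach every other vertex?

From 0 we can reach every vertex (0, 1, 2, 3, 4, 5, 6, 7, 8), and every vertex can reach 0 (0, 1, 2, 3, 4, 5, 6, 7, 8). So the whole graph is one strongly connected component.

Yes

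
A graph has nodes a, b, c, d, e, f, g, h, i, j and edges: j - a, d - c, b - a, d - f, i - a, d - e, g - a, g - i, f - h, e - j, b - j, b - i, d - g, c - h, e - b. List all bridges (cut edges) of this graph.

The edges on the cycle e-b-j-e are not bridges since each lies on that cycle.
Every edge lies on some cycle, so there are no bridges.

none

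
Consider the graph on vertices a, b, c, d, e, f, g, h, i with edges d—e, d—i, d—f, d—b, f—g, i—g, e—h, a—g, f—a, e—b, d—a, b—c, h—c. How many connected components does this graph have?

1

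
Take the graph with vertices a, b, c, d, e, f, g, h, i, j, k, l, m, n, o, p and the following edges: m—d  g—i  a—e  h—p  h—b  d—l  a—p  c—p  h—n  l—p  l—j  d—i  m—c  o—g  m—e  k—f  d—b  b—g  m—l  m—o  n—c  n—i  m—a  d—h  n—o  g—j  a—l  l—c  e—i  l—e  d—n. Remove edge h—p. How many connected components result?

h and p are still connected via h-d-l-p, so the component count stays at 2.

2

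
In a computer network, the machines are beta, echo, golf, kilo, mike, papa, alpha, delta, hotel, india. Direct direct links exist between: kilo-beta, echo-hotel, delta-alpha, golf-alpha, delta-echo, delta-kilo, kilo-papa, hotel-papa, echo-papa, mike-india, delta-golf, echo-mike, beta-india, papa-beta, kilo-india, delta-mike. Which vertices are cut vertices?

Removing delta increases the component count from 1 to 2, so delta is a cut vertex.
By contrast removing papa leaves 1 component; it is not a cut vertex. No other vertex is a cut vertex either.

delta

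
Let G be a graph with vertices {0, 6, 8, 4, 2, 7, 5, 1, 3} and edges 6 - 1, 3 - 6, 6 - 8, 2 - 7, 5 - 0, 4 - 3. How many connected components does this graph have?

3

Starting from 2 we can reach 2, 7. That is one component of size 2.
Starting from 0 we can reach 0, 5. That is one component of size 2.
Starting from 1 we can reach 1, 3, 4, 6, 8. That is one component of size 5.
Total: 3 components.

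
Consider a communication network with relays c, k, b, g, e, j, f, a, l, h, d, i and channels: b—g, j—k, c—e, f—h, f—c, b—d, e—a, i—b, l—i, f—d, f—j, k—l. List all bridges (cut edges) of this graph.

The edges on the cycle f-j-k-l-i-b-d-f are not bridges since each lies on that cycle.
But removing e—a disconnects e from a; removing e—c disconnects e from c; removing f—h disconnects f from h; removing f—c disconnects f from c — these are bridges.
In total 5 edges are bridges.

a-e, b-g, c-e, c-f, f-h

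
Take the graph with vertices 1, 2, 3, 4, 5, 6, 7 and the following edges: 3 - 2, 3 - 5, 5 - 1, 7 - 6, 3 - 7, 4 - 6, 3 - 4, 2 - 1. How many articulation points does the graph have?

Removing 3 increases the component count from 1 to 2, so 3 is a cut vertex.
By contrast removing 6 leaves 1 component; it is not a cut vertex. No other vertex is a cut vertex either.

1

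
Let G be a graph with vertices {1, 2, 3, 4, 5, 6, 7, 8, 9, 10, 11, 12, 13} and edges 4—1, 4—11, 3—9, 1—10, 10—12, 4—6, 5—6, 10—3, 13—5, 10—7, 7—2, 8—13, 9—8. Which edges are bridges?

10-12, 10-7, 11-4, 2-7

The edges on the cycle 4-1-10-3-9-8-13-5-6-4 are not bridges since each lies on that cycle.
But removing 10—7 disconnects 10 from 7; removing 7—2 disconnects 7 from 2; removing 4—11 disconnects 4 from 11; removing 12—10 disconnects 12 from 10 — these are bridges.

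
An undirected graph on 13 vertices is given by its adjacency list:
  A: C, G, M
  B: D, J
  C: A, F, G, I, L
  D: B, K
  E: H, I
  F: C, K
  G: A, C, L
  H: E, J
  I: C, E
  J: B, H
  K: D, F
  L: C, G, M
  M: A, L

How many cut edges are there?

0

The edges on the cycle C-G-A-C are not bridges since each lies on that cycle.
Every edge lies on some cycle, so there are no bridges.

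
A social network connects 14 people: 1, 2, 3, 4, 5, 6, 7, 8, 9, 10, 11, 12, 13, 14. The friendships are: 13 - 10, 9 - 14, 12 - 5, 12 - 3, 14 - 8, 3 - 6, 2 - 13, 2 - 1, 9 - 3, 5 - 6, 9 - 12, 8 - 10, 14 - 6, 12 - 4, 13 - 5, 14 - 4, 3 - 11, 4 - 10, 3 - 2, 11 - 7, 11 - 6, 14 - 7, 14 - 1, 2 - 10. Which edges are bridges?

The edges on the cycle 9-12-4-10-2-3-9 are not bridges since each lies on that cycle.
Every edge lies on some cycle, so there are no bridges.

none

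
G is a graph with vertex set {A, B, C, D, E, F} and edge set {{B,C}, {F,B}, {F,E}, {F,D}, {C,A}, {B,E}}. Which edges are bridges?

A-C, B-C, D-F

The edges on the cycle F-B-E-F are not bridges since each lies on that cycle.
But removing C-A disconnects C from A; removing B-C disconnects B from C; removing F-D disconnects F from D — these are bridges.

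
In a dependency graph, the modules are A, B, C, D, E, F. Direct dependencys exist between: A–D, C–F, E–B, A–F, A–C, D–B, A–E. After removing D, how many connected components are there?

1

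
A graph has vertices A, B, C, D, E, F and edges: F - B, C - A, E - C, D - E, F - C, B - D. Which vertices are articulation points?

Removing C increases the component count from 1 to 2, so C is a cut vertex.
By contrast removing E leaves 1 component; it is not a cut vertex. No other vertex is a cut vertex either.

C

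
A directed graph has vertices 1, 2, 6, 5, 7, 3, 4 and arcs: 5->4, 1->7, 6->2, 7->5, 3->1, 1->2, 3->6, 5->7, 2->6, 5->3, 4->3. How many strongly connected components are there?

2

{1, 3, 4, 5, 7} are all mutually reachable — one SCC of size 5.
{2, 6} are all mutually reachable — one SCC of size 2.
That gives 2 strongly connected components.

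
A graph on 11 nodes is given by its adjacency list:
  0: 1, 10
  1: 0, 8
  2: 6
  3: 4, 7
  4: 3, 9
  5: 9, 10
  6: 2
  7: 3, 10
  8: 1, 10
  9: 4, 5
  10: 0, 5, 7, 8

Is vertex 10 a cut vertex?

Deleting 10 raises the number of components from 2 to 3, so 10 is a cut vertex.

Yes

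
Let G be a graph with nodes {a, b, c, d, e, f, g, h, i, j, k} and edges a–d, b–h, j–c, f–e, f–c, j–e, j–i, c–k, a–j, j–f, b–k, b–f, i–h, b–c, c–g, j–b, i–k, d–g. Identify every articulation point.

none

Removing g, for instance, still leaves 1 component. No single vertex removal increases the component count — the graph has no articulation points.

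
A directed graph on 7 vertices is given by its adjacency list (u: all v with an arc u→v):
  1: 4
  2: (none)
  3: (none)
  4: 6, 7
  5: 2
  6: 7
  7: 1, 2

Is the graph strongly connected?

There is no directed path from 7 to 3, so the graph is not strongly connected.

No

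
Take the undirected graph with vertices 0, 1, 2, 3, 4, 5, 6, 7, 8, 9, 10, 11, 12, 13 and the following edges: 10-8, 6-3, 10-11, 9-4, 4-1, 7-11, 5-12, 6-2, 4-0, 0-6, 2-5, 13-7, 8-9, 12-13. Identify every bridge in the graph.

1-4, 3-6

The edges on the cycle 10-8-9-4-0-6-2-5-12-13-7-11-10 are not bridges since each lies on that cycle.
But removing 4-1 disconnects 4 from 1; removing 3-6 disconnects 3 from 6 — these are bridges.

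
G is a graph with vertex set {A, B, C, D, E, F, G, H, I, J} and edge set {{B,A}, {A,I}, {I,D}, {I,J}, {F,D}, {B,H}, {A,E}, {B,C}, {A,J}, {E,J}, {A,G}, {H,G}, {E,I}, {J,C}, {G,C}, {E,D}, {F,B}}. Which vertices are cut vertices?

none

Removing C, for instance, still leaves 1 component. No single vertex removal increases the component count — the graph has no articulation points.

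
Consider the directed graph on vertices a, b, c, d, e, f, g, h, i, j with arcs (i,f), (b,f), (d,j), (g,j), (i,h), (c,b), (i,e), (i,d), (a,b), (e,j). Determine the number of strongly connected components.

{g} is an SCC by itself.
{a} is an SCC by itself.
{b} is an SCC by itself.
{c} is an SCC by itself.
{h} is an SCC by itself.
(and 5 more singleton SCCs)
That gives 10 strongly connected components.

10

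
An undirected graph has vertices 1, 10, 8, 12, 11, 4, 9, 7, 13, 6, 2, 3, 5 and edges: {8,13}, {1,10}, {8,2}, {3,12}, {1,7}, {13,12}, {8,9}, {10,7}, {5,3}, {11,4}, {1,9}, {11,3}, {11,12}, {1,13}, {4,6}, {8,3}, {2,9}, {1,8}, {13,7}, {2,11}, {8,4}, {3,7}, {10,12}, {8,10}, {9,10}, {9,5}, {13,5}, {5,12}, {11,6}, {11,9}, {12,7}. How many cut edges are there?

0

The edges on the cycle 8-2-11-6-4-8 are not bridges since each lies on that cycle.
Every edge lies on some cycle, so there are no bridges.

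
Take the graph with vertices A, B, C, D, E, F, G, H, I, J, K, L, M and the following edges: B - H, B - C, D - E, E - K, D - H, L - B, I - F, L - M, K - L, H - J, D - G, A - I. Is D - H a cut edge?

No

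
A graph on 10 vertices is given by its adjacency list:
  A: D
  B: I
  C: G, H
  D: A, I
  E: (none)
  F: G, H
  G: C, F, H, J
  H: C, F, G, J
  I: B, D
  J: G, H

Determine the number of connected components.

E is isolated — a component by itself.
Starting from A we can reach A, B, D, I. That is one component of size 4.
Starting from C we can reach C, F, G, H, J. That is one component of size 5.
Total: 3 components.

3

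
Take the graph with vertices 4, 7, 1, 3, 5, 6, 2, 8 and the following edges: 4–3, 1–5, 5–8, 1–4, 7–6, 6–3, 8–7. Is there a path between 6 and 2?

No

The component containing 6 is {1, 3, 4, 5, 6, 7, 8}, and 2 is not in it.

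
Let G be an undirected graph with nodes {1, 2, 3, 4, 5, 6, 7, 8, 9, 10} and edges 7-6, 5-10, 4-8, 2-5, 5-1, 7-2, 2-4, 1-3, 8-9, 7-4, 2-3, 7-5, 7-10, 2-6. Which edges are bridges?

The edges on the cycle 2-5-1-3-2 are not bridges since each lies on that cycle.
But removing 9-8 disconnects 9 from 8; removing 4-8 disconnects 4 from 8 — these are bridges.

4-8, 8-9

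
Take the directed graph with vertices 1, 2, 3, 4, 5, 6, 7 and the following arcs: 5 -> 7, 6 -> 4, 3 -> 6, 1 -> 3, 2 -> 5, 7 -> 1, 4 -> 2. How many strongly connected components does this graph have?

1

{1, 2, 3, 4, 5, 6, 7} are all mutually reachable — one SCC of size 7.
That gives 1 strongly connected component.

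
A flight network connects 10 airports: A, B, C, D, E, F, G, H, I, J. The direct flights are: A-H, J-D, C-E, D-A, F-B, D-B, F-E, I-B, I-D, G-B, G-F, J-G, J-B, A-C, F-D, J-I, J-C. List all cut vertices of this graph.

A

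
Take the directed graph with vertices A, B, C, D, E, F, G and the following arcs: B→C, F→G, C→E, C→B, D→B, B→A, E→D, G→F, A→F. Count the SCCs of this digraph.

{B, C, D, E} are all mutually reachable — one SCC of size 4.
{F, G} are all mutually reachable — one SCC of size 2.
{A} is an SCC by itself.
That gives 3 strongly connected components.

3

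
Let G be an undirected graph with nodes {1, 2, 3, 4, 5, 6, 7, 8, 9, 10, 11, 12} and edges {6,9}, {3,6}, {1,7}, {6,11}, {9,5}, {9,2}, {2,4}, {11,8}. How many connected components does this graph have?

4

10 is isolated — a component by itself.
12 is isolated — a component by itself.
Starting from 1 we can reach 1, 7. That is one component of size 2.
Starting from 2 we can reach 2, 3, 4, 5, 6, 8, 9, 11. That is one component of size 8.
Total: 4 components.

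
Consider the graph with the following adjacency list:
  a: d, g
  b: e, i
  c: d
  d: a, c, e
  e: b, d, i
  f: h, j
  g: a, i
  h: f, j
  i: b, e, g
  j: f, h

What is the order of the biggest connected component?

7

Starting from f we can reach f, h, j. That is one component of size 3.
Starting from a we can reach a, b, c, d, e, g, i. That is one component of size 7.
The largest has 7 vertices.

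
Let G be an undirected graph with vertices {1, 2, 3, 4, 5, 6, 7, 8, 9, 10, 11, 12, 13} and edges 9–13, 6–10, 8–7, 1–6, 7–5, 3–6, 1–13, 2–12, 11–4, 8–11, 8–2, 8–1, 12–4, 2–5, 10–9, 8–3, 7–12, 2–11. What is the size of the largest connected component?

Starting from 1 we can reach 1, 2, 3, 4, 5, 6, 7, 8, 9, 10, 11, 12, 13. That is one component of size 13.
The largest has 13 vertices.

13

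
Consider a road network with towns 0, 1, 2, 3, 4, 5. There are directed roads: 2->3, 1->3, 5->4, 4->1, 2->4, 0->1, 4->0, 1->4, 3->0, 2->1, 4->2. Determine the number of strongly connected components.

{0, 1, 2, 3, 4} are all mutually reachable — one SCC of size 5.
{5} is an SCC by itself.
That gives 2 strongly connected components.

2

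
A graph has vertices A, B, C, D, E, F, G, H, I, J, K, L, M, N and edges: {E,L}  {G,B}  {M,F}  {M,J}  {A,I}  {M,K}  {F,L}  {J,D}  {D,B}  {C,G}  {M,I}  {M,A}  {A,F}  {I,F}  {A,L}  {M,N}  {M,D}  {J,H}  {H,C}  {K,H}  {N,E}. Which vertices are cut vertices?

M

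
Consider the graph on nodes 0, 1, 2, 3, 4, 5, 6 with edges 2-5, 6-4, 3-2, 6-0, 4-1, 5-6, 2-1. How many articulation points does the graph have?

2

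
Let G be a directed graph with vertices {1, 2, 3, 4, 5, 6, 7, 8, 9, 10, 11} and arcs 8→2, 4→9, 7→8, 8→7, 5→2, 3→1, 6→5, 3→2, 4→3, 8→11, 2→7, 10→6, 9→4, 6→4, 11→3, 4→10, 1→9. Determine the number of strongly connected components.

1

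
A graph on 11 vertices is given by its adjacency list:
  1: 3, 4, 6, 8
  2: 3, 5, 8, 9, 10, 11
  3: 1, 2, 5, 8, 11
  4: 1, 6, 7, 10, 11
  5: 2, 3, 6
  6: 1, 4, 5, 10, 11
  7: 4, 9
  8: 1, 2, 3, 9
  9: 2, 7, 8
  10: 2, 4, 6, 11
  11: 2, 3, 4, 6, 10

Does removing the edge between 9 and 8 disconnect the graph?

After removing 9-8, the path 9-2-8 still connects them, so the edge is not a bridge.

No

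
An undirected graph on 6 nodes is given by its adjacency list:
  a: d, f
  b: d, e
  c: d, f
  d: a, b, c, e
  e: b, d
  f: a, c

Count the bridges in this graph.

The edges on the cycle d-b-e-d are not bridges since each lies on that cycle.
Every edge lies on some cycle, so there are no bridges.

0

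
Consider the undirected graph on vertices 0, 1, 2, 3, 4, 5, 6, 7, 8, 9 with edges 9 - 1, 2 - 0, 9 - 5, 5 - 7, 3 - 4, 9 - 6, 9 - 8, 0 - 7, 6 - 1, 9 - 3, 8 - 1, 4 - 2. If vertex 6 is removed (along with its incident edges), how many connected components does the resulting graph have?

With 6 gone, the remaining components are: {0, 1, 2, 3, 4, 5, 7, 8, 9}.
That is 1 component.

1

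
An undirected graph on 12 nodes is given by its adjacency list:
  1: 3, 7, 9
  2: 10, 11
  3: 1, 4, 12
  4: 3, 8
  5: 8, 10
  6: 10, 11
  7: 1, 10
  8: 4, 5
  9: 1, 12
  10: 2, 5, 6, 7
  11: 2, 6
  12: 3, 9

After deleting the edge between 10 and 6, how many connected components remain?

10 and 6 are still connected via 10-2-11-6, so the component count stays at 1.

1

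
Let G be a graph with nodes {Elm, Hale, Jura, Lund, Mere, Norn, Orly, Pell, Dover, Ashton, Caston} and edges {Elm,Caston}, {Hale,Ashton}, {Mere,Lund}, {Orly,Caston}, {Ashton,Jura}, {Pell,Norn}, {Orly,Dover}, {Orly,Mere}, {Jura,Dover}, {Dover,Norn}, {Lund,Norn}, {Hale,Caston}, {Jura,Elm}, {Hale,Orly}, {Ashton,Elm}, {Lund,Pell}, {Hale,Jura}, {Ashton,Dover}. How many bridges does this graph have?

0

The edges on the cycle Hale-Ashton-Elm-Caston-Orly-Hale are not bridges since each lies on that cycle.
Every edge lies on some cycle, so there are no bridges.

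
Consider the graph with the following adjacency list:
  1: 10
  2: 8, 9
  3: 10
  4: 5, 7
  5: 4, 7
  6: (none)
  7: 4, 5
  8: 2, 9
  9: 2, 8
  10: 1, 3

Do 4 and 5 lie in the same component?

From 4 we can reach 4, 5, 7, which includes 5.

Yes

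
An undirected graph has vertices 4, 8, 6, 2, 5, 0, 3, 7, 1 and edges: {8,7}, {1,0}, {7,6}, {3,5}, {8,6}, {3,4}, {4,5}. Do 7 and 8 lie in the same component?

Yes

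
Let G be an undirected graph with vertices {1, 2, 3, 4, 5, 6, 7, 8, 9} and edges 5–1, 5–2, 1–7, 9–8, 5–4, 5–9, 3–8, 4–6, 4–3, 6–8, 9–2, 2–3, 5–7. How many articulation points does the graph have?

1

Removing 5 increases the component count from 1 to 2, so 5 is a cut vertex.
By contrast removing 6 leaves 1 component; it is not a cut vertex. No other vertex is a cut vertex either.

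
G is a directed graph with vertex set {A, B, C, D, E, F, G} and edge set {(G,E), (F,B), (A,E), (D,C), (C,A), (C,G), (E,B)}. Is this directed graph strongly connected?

There is no directed path from C to F, so the graph is not strongly connected.

No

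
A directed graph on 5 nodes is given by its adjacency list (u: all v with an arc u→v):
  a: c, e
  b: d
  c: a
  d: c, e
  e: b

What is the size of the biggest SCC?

{a, b, c, d, e} are all mutually reachable — one SCC of size 5.
The largest has 5 vertices.

5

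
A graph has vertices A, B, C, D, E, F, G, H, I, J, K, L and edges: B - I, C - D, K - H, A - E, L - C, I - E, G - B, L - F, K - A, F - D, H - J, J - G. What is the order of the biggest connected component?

Starting from C we can reach C, D, F, L. That is one component of size 4.
Starting from A we can reach A, B, E, G, H, I, J, K. That is one component of size 8.
The largest has 8 vertices.

8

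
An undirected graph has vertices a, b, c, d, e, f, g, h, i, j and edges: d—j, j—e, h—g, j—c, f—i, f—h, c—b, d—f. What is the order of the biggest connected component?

9

a is isolated — a component by itself.
Starting from b we can reach b, c, d, e, f, g, h, i, j. That is one component of size 9.
The largest has 9 vertices.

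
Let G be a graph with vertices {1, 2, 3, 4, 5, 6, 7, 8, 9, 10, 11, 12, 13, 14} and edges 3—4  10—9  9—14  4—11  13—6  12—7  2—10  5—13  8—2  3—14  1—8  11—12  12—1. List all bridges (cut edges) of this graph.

12-7, 13-5, 13-6

The edges on the cycle 3-4-11-12-1-8-2-10-9-14-3 are not bridges since each lies on that cycle.
But removing 13—6 disconnects 13 from 6; removing 5—13 disconnects 5 from 13; removing 7—12 disconnects 7 from 12 — these are bridges.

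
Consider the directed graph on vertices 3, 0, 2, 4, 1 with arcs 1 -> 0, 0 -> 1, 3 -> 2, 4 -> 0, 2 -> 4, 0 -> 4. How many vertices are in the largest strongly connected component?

{0, 1, 4} are all mutually reachable — one SCC of size 3.
{3} is an SCC by itself.
{2} is an SCC by itself.
The largest has 3 vertices.

3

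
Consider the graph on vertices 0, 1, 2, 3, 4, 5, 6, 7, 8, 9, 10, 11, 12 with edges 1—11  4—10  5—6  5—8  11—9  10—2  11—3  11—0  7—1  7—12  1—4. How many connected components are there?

Starting from 5 we can reach 5, 6, 8. That is one component of size 3.
Starting from 0 we can reach 0, 1, 2, 3, 4, 7, 9, 10, 11, 12. That is one component of size 10.
Total: 2 components.

2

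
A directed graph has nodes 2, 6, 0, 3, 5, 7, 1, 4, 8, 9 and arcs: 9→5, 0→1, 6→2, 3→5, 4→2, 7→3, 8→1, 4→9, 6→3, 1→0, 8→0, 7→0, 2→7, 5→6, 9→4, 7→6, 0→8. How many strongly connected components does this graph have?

3

{2, 3, 5, 6, 7} are all mutually reachable — one SCC of size 5.
{0, 1, 8} are all mutually reachable — one SCC of size 3.
{4, 9} are all mutually reachable — one SCC of size 2.
That gives 3 strongly connected components.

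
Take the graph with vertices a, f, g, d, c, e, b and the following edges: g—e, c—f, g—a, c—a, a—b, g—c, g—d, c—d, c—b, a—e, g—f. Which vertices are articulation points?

none

Removing b, for instance, still leaves 1 component. No single vertex removal increases the component count — the graph has no articulation points.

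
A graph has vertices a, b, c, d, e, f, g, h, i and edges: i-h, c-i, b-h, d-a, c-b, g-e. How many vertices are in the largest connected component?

4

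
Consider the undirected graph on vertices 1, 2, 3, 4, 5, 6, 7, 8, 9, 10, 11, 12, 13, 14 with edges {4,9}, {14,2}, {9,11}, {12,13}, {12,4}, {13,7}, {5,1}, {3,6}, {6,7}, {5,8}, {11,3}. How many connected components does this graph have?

4

10 is isolated — a component by itself.
Starting from 2 we can reach 2, 14. That is one component of size 2.
Starting from 1 we can reach 1, 5, 8. That is one component of size 3.
Starting from 3 we can reach 3, 4, 6, 7, 9, 11, 12, 13. That is one component of size 8.
Total: 4 components.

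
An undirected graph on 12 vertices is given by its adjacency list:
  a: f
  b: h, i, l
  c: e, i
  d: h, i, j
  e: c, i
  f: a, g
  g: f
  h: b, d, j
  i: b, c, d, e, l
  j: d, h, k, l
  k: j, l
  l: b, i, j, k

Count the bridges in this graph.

2

The edges on the cycle i-c-e-i are not bridges since each lies on that cycle.
But removing f-a disconnects f from a; removing g-f disconnects g from f — these are bridges.
That makes 2 bridges.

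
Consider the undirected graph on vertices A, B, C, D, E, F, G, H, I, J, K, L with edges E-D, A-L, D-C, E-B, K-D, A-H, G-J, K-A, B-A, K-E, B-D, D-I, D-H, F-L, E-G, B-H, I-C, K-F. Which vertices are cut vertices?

Removing D increases the component count from 1 to 2, so D is a cut vertex.
Removing E increases the component count from 1 to 2, so E is a cut vertex.
Removing G increases the component count from 1 to 2, so G is a cut vertex.
By contrast removing J leaves 1 component; it is not a cut vertex. No other vertex is a cut vertex either.

D, E, G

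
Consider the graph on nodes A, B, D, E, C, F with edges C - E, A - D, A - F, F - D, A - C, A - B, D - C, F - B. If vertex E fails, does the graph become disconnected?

No

Deleting E leaves 1 component (was 1), so E is not a cut vertex.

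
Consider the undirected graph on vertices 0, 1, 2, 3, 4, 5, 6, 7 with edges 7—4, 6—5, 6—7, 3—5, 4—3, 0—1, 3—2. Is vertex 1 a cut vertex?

Deleting 1 leaves 2 components (was 2), so 1 is not a cut vertex.

No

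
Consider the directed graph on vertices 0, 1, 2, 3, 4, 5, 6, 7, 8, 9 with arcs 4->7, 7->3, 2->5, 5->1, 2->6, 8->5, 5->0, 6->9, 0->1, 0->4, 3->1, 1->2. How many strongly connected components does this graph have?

{0, 1, 2, 3, 4, 5, 7} are all mutually reachable — one SCC of size 7.
{6} is an SCC by itself.
{8} is an SCC by itself.
{9} is an SCC by itself.
That gives 4 strongly connected components.

4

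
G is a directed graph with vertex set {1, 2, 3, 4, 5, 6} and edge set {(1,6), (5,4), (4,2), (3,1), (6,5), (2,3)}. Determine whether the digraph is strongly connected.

Yes

From 5 we can reach every vertex (1, 2, 3, 4, 5, 6), and every vertex can reach 5 (1, 2, 3, 4, 5, 6). So the whole graph is one strongly connected component.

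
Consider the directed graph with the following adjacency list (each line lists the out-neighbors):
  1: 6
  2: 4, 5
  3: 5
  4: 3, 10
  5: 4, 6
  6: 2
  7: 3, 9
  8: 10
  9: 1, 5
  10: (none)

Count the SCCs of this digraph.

{2, 3, 4, 5, 6} are all mutually reachable — one SCC of size 5.
{10} is an SCC by itself.
{8} is an SCC by itself.
{9} is an SCC by itself.
{7} is an SCC by itself.
(and 1 more singleton SCC)
That gives 6 strongly connected components.

6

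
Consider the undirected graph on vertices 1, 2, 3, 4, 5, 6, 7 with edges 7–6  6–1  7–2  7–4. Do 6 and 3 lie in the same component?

The component containing 6 is {1, 2, 4, 6, 7}, and 3 is not in it.

No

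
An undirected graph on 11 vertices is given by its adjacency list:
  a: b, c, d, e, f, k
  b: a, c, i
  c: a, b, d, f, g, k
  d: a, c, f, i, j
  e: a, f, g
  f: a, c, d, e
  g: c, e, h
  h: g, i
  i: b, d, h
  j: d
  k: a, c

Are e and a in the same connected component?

Yes

From e we can reach a, b, c, d, e, f, g, h, i, j, k, which includes a.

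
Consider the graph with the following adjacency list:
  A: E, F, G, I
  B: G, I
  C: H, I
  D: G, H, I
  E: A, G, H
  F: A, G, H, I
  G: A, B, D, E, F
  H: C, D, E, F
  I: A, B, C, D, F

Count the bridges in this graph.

0

The edges on the cycle E-H-D-I-F-A-E are not bridges since each lies on that cycle.
Every edge lies on some cycle, so there are no bridges.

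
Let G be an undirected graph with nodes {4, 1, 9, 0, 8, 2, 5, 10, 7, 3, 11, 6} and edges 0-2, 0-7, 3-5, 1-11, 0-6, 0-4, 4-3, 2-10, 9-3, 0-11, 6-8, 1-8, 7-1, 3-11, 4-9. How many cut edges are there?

The edges on the cycle 4-9-3-4 are not bridges since each lies on that cycle.
But removing 3-5 disconnects 3 from 5; removing 0-2 disconnects 0 from 2; removing 10-2 disconnects 10 from 2 — these are bridges.
That makes 3 bridges.

3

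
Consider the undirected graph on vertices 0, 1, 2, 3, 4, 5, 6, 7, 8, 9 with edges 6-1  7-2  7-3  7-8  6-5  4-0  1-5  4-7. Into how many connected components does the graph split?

9 is isolated — a component by itself.
Starting from 1 we can reach 1, 5, 6. That is one component of size 3.
Starting from 0 we can reach 0, 2, 3, 4, 7, 8. That is one component of size 6.
Total: 3 components.

3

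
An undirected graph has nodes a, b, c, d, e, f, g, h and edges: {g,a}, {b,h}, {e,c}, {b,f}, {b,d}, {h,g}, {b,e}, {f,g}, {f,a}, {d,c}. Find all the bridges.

none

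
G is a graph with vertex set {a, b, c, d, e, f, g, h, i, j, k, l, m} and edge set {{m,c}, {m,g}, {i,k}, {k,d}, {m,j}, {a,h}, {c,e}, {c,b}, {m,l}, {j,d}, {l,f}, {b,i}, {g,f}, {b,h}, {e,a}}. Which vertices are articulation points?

m

Removing m increases the component count from 1 to 2, so m is a cut vertex.
By contrast removing g leaves 1 component; it is not a cut vertex. No other vertex is a cut vertex either.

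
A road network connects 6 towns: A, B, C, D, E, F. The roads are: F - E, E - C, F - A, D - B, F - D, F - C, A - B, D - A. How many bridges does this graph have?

The edges on the cycle F-E-C-F are not bridges since each lies on that cycle.
Every edge lies on some cycle, so there are no bridges.

0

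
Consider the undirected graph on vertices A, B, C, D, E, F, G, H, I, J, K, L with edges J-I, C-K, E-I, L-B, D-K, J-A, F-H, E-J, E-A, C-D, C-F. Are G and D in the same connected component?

No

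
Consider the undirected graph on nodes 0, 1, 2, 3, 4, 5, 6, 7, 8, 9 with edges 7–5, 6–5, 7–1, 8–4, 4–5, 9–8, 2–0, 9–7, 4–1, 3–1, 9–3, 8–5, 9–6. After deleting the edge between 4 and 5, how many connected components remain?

2

4 and 5 are still connected via 4-8-5, so the component count stays at 2.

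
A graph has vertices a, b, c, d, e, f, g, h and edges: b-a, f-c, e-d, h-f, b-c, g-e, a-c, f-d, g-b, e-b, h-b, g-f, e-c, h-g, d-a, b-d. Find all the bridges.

The edges on the cycle b-d-a-b are not bridges since each lies on that cycle.
Every edge lies on some cycle, so there are no bridges.

none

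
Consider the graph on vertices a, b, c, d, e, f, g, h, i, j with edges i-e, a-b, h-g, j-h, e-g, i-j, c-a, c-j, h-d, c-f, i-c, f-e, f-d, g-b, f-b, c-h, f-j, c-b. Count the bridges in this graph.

0

The edges on the cycle i-c-f-j-i are not bridges since each lies on that cycle.
Every edge lies on some cycle, so there are no bridges.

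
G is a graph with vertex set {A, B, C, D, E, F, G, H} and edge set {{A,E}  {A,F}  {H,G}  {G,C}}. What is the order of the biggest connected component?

3

D is isolated — a component by itself.
B is isolated — a component by itself.
Starting from A we can reach A, E, F. That is one component of size 3.
Starting from C we can reach C, G, H. That is one component of size 3.
The largest has 3 vertices.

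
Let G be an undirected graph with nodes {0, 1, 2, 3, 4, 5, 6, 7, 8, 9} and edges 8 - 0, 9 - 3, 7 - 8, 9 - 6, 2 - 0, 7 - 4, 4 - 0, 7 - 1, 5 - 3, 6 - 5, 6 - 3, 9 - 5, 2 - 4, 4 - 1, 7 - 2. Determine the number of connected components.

2

Starting from 3 we can reach 3, 5, 6, 9. That is one component of size 4.
Starting from 0 we can reach 0, 1, 2, 4, 7, 8. That is one component of size 6.
Total: 2 components.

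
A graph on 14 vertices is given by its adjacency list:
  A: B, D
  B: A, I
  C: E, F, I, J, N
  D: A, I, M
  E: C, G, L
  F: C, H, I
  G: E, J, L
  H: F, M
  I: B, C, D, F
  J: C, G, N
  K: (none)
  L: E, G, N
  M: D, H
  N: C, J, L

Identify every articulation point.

C

Removing C increases the component count from 2 to 3, so C is a cut vertex.
By contrast removing H leaves 2 components; it is not a cut vertex. No other vertex is a cut vertex either.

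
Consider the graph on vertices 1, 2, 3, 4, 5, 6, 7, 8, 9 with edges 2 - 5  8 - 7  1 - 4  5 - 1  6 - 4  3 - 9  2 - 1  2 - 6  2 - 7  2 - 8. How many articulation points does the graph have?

Removing 2 increases the component count from 2 to 3, so 2 is a cut vertex.
By contrast removing 4 leaves 2 components; it is not a cut vertex. No other vertex is a cut vertex either.

1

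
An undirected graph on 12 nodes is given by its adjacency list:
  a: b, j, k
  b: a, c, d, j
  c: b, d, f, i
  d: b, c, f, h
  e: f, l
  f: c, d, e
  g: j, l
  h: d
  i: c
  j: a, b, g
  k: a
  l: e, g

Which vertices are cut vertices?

Removing a increases the component count from 1 to 2, so a is a cut vertex.
Removing c increases the component count from 1 to 2, so c is a cut vertex.
Removing d increases the component count from 1 to 2, so d is a cut vertex.
By contrast removing l leaves 1 component; it is not a cut vertex. No other vertex is a cut vertex either.

a, c, d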